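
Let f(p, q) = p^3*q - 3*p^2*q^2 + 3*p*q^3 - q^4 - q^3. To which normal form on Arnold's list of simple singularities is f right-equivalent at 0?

The Hessian of f at 0 is [[0, 0], [0, 0]] with rank 0, so corank 2. A Groebner basis of the Jacobian ideal J(f) in C{p,q} is {p^3 - 3*p*q^2 - 3*q^2, p^2*q - 2*p*q^2, q^3}; counting standard monomials gives mu = 7. Corank 2; j^3 = -q^3 is a perfect cube, so E-series; the 4-jet and mu = 7 give E_7.

E_7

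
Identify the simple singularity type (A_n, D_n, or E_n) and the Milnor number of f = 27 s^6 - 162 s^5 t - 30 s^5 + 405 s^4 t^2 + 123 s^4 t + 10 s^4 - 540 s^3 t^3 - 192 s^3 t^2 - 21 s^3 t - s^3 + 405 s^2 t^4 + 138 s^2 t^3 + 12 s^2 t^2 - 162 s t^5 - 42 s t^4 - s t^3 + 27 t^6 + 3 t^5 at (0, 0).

Type E_{7}, Milnor number mu = 7.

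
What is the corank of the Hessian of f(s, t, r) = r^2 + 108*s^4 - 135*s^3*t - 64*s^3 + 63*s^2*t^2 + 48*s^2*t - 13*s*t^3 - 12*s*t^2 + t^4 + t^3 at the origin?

2

The Hessian at 0 is [[0, 0, 0], [0, 0, 0], [0, 0, 2]] of rank 1; hence corank 2.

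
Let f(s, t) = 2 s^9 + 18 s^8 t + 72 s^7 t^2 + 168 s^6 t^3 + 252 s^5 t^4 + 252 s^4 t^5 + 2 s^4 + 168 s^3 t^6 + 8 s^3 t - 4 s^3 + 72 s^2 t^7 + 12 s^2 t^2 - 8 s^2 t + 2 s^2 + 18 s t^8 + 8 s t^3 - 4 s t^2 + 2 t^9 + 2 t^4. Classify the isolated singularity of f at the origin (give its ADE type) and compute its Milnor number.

The Hessian of f at 0 has rank 1. Corank 1: A-series; mu = 8 gives A_8.

Type A8, Milnor number mu = 8.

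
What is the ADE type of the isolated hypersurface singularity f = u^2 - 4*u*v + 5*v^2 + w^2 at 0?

A1

The Hessian of f at 0 has rank 3. Corank 0: nondegenerate Morse point, so A_1.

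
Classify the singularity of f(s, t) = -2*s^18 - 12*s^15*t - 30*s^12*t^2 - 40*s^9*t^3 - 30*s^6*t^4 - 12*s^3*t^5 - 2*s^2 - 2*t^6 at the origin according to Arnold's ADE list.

A_5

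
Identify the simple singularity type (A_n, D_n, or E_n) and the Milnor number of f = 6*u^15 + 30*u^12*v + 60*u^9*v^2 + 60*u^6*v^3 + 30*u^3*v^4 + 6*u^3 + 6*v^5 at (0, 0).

Type E_8, Milnor number mu = 8.

The Hessian of f at 0 is [[0, 0], [0, 0]] with rank 0, so corank 2. A Groebner basis of the Jacobian ideal J(f) in C{u,v} is {v^4, u^2}; counting standard monomials gives mu = 8. Corank 2; j^3 = 6*u^3 is a perfect cube, so E-series; the 5-jet and mu = 8 give E_8.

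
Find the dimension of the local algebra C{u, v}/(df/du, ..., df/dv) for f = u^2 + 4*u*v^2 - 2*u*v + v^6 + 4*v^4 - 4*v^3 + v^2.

The Hessian of f at 0 has rank 1. Corank 1: A-series; mu = 5 gives A_5.

5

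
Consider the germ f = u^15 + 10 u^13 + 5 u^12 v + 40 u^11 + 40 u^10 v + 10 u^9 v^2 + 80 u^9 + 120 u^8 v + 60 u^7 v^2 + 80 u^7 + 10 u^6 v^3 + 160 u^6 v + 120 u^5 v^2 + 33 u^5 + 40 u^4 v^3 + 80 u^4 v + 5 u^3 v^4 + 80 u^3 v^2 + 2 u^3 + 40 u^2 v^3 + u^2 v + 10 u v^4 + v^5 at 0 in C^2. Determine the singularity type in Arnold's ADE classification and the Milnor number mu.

Type D6, Milnor number mu = 6.

The Hessian of f at 0 has rank 0. Corank 2; j^3 = u^2*(2*u + v) has shape L^2 M (L != M), so D-series; mu = 6 gives D_6.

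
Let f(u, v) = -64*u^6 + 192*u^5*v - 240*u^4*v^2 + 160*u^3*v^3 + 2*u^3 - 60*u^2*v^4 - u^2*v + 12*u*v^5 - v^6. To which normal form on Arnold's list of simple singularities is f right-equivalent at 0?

D_7

The Hessian of f at 0 has rank 0. Corank 2; j^3 = u^2*(2*u - v) has shape L^2 M (L != M), so D-series; mu = 7 gives D_7.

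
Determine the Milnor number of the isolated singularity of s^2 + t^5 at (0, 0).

4

The Hessian of f at 0 has rank 1. Corank 1: A-series; mu = 4 gives A_4.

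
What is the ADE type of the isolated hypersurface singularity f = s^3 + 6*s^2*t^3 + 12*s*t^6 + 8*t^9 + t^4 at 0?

E_6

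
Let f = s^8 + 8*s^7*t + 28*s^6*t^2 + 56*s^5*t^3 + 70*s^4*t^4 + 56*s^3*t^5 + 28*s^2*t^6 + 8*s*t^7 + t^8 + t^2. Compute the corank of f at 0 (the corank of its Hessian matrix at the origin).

1

Hessian at 0 has rank 1.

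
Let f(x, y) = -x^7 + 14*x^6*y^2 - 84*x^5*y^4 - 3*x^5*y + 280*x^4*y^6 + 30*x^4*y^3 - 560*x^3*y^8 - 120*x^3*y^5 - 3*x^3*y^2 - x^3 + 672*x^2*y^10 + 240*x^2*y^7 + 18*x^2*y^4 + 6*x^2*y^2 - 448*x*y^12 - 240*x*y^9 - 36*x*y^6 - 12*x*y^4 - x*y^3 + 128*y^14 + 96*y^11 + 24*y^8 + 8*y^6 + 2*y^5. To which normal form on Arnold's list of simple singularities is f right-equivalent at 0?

The Hessian of f at 0 has rank 0. Corank 2; j^3 = -x^3 is a perfect cube, so E-series; the 4-jet and mu = 7 give E_7.

E_{7}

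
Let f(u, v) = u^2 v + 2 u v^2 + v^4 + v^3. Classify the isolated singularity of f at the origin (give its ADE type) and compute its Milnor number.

The Hessian of f at 0 is [[0, 0], [0, 0]] with rank 0, so corank 2. A Groebner basis of the Jacobian ideal J(f) in C{u,v} is {u^3 - u^2/4 + v^2/4, u^2/4 + v^3 - v^2/4, u*v + v^2}; counting standard monomials gives mu = 5. Corank 2; j^3 = v*(u + v)^2 has shape L^2 M (L != M), so D-series; mu = 5 gives D_5.

Type D5, Milnor number mu = 5.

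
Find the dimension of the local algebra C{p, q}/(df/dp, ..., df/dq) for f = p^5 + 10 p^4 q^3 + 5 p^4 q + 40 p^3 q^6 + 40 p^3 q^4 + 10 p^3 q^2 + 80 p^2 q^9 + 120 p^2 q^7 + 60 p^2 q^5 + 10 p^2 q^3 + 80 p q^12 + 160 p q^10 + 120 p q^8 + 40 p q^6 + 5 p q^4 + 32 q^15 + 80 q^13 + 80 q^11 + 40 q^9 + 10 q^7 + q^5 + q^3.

8

The Hessian of f at 0 is [[0, 0], [0, 0]] with rank 0, so corank 2. A Groebner basis of the Jacobian ideal J(f) in C{p,q} is {p^4 + 4*p^3*q, q^2}; counting standard monomials gives mu = 8. Corank 2; j^3 = q^3 is a perfect cube, so E-series; the 5-jet and mu = 8 give E_8.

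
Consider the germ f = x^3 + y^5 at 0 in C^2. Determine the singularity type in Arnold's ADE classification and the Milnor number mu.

Type E8, Milnor number mu = 8.

The Hessian of f at 0 is [[0, 0], [0, 0]] with rank 0, so corank 2. A Groebner basis of the Jacobian ideal J(f) in C{x,y} is {y^4, x^2}; counting standard monomials gives mu = 8. Corank 2; j^3 = x^3 is a perfect cube, so E-series; the 5-jet and mu = 8 give E_8.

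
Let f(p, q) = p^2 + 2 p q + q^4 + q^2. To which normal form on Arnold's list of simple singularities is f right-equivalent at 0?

A_{3}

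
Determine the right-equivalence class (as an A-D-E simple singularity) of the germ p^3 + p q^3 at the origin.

E_{7}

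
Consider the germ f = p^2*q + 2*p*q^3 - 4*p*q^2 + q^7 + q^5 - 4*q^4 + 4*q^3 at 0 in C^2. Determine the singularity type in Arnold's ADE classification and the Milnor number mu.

The Hessian of f at 0 has rank 0. Corank 2; j^3 = q*(p - 2*q)^2 has shape L^2 M (L != M), so D-series; mu = 8 gives D_8.

Type D_8, Milnor number mu = 8.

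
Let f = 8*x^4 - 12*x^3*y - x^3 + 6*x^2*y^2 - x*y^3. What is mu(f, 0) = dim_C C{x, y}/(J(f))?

The Hessian of f at 0 has rank 0. Corank 2; j^3 = -x^3 is a perfect cube, so E-series; the 4-jet and mu = 7 give E_7.

7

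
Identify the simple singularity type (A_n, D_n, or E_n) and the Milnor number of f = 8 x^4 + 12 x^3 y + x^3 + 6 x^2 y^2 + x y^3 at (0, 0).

The Hessian of f at 0 has rank 0. Corank 2; j^3 = x^3 is a perfect cube, so E-series; the 4-jet and mu = 7 give E_7.

Type E_{7}, Milnor number mu = 7.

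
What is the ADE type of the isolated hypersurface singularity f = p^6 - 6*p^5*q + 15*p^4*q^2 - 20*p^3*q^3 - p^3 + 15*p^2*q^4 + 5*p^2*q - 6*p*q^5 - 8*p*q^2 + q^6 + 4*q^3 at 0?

D_7

The Hessian of f at 0 has rank 0. Corank 2; j^3 = -(p - 2*q)^2*(p - q) has shape L^2 M (L != M), so D-series; mu = 7 gives D_7.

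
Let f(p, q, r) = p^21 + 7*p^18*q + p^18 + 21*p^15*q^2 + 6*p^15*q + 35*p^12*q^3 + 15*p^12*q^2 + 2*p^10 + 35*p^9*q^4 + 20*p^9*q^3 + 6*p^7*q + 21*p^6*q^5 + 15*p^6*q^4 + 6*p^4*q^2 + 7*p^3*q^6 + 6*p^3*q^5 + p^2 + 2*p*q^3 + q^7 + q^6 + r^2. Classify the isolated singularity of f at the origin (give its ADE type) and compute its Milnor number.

The Hessian of f at 0 has rank 2. Corank 1: A-series; mu = 6 gives A_6.

Type A_6, Milnor number mu = 6.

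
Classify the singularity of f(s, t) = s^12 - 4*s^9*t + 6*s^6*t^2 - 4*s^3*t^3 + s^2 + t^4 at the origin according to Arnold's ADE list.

A_{3}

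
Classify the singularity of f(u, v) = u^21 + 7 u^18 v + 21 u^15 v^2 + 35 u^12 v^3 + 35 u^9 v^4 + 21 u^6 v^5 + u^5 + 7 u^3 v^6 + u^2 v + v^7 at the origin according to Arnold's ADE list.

The Hessian of f at 0 is [[0, 0], [0, 0]] with rank 0, so corank 2. A Groebner basis of the Jacobian ideal J(f) in C{u,v} is {u^2/7 + v^6, u^3, u*v}; counting standard monomials gives mu = 8. Corank 2; j^3 = u^2*v has shape L^2 M (L != M), so D-series; mu = 8 gives D_8.

D_8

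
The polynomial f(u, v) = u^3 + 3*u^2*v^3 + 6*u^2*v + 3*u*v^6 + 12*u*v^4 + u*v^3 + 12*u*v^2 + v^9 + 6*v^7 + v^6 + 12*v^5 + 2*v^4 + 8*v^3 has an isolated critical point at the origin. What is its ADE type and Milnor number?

Type E7, Milnor number mu = 7.

The Hessian of f at 0 has rank 0. Corank 2; j^3 = (u + 2*v)^3 is a perfect cube, so E-series; the 4-jet and mu = 7 give E_7.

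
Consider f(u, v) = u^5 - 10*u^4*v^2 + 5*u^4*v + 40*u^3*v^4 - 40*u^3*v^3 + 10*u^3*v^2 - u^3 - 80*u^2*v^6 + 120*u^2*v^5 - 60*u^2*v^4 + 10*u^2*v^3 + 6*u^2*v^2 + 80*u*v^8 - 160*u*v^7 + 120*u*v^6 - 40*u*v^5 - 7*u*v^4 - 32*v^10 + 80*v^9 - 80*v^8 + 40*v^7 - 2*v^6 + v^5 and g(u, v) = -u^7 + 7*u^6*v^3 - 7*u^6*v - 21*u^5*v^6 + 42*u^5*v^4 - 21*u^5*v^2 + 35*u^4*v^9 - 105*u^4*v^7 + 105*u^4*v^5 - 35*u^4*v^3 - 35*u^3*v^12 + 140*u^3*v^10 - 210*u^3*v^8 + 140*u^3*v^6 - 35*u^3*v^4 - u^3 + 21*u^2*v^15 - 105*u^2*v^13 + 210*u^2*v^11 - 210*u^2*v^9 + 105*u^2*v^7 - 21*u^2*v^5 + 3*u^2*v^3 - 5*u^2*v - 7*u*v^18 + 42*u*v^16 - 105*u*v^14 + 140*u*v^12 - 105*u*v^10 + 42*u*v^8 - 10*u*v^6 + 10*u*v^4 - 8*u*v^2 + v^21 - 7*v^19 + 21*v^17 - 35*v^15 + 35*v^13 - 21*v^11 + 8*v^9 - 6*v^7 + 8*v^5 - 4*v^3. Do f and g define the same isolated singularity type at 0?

No.

The Hessian of f at 0 is [[0, 0], [0, 0]] with rank 0, so corank 2. A Groebner basis of the Jacobian ideal J(f) in C{u,v} is {-u^2/16 + u*v^3 + u*v^2/4, u^2/4 - u*v^2 + v^4, u^3, u^2*v - u^2/4 + u*v^2}; counting standard monomials gives mu = 8. Corank 2; j^3 = -u^3 is a perfect cube, so E-series; the 5-jet and mu = 8 give E_8. The Hessian of g at 0 is [[0, 0], [0, 0]] with rank 0, so corank 2. A Groebner basis of the Jacobian ideal J(g) in C{u,v} is {-13*u^2/6 + u*v^3 - 20*u*v/3 - 14*v^2/3, 7*u^2/6 + 11*u*v/3 + v^4 + 8*v^2/3, u^3 - 12*u*v^2 - 16*v^3, u^2*v + 4*u*v^2 + 4*v^3}; counting standard monomials gives mu = 8. Corank 2; j^3 = -(u + v)*(u + 2*v)^2 has shape L^2 M (L != M), so D-series; mu = 8 gives D_8. f is E_8 but g is D_8, hence not right-equivalent.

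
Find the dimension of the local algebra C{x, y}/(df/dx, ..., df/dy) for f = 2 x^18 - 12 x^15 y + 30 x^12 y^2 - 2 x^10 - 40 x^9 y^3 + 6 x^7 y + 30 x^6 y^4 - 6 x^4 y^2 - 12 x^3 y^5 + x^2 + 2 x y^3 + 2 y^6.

5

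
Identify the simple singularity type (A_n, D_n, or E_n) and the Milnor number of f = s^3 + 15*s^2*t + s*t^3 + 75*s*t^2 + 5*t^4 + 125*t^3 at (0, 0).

Type E_7, Milnor number mu = 7.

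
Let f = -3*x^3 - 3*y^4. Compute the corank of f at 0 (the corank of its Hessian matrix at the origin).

2

Hessian at 0 has rank 0.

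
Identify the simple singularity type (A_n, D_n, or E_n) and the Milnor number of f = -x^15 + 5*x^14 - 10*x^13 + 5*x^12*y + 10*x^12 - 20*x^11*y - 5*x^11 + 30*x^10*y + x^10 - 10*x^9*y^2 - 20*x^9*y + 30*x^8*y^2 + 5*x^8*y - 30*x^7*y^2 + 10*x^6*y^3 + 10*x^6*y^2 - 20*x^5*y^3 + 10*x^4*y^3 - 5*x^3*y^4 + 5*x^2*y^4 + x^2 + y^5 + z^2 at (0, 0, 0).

Type A4, Milnor number mu = 4.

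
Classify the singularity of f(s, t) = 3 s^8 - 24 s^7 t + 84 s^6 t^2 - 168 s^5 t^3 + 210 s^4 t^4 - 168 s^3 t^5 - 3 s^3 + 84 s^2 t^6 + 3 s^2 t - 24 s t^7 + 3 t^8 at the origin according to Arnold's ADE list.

The Hessian of f at 0 has rank 0. Corank 2; j^3 = -3*s^2*(s - t) has shape L^2 M (L != M), so D-series; mu = 9 gives D_9.

D_{9}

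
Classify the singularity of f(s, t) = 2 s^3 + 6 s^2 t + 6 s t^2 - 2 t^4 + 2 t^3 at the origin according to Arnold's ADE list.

E6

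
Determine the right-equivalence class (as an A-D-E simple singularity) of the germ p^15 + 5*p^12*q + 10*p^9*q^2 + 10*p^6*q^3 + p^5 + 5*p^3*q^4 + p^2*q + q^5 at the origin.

D_{6}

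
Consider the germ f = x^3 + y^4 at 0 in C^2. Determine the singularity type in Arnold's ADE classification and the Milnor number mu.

Type E_6, Milnor number mu = 6.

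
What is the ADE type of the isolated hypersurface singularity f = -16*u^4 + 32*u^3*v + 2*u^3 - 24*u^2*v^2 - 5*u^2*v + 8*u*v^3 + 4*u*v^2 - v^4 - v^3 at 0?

D_{5}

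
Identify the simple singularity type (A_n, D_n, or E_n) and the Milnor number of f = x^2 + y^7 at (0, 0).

The Hessian of f at 0 has rank 1. Corank 1: A-series; mu = 6 gives A_6.

Type A_6, Milnor number mu = 6.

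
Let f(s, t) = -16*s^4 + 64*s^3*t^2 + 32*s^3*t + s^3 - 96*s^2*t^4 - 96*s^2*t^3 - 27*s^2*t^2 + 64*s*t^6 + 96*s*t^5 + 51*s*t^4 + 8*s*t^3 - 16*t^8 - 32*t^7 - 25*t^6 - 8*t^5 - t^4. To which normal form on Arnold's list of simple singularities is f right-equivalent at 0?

The Hessian of f at 0 is [[0, 0], [0, 0]] with rank 0, so corank 2. A Groebner basis of the Jacobian ideal J(f) in C{s,t} is {s^3, s^2*t, -s^2/2 + s*t^2, -3*s^2 + t^3}; counting standard monomials gives mu = 6. Corank 2; j^3 = s^3 is a perfect cube, so E-series; the 4-jet and mu = 6 give E_6.

E6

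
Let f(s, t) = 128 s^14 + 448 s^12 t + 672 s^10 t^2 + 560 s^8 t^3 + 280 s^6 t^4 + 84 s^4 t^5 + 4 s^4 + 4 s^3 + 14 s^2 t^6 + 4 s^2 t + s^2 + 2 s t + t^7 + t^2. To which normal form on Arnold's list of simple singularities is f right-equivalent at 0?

The Hessian of f at 0 has rank 1. Corank 1: A-series; mu = 6 gives A_6.

A6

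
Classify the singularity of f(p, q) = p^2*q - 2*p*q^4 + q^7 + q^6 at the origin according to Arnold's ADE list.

The Hessian of f at 0 has rank 0. Corank 2; j^3 = p^2*q has shape L^2 M (L != M), so D-series; mu = 7 gives D_7.

D_{7}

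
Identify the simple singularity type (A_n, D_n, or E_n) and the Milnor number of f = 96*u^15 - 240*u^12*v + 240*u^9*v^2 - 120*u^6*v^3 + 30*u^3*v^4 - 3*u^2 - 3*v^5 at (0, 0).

The Hessian of f at 0 has rank 1. Corank 1: A-series; mu = 4 gives A_4.

Type A4, Milnor number mu = 4.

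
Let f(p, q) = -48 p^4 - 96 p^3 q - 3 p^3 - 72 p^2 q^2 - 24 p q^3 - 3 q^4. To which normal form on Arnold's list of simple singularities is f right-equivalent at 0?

E6

The Hessian of f at 0 has rank 0. Corank 2; j^3 = -3*p^3 is a perfect cube, so E-series; the 4-jet and mu = 6 give E_6.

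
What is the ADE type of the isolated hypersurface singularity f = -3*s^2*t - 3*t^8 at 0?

D_9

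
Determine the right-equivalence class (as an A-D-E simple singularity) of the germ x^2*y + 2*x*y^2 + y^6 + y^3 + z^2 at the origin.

The Hessian of f at 0 is [[0, 0, 0], [0, 0, 0], [0, 0, 2]] with rank 1, so corank 2. A Groebner basis of the Jacobian ideal J(f) in C{x,y,z} is {x^2/6 + y^5 - y^2/6, x^3 + y^3, x*y + y^2, z}; counting standard monomials gives mu = 7. Corank 2; j^3 = y*(x + y)^2 has shape L^2 M (L != M), so D-series; mu = 7 gives D_7.

D7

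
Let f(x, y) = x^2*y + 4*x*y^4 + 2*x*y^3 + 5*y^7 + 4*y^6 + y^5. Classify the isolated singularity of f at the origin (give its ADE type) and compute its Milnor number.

Type D_8, Milnor number mu = 8.

The Hessian of f at 0 is [[0, 0], [0, 0]] with rank 0, so corank 2. A Groebner basis of the Jacobian ideal J(f) in C{x,y} is {-2*x^2/3 + x*y^3 - 11*x*y^2/6 + 7*x*y/12 + 7*y^3/12, x*y/2 + y^4 + y^3/2, x^3 - x^2/3 - 2*x*y^2/3 + x*y/6 + y^3/6, x^2*y + 4*x^2/3 + 19*x*y^2/6 - 11*x*y/12 - 11*y^3/12}; counting standard monomials gives mu = 8. Corank 2; j^3 = x^2*y has shape L^2 M (L != M), so D-series; mu = 8 gives D_8.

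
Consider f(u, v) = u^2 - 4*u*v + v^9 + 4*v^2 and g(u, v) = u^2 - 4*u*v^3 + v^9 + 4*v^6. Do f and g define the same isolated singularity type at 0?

Yes.

The Hessian of f at 0 has rank 1. Corank 1: A-series; mu = 8 gives A_8. The Hessian of g at 0 has rank 1. Corank 1: A-series; mu = 8 gives A_8. Both have type A_8, hence right-equivalent.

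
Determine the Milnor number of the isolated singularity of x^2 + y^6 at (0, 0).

5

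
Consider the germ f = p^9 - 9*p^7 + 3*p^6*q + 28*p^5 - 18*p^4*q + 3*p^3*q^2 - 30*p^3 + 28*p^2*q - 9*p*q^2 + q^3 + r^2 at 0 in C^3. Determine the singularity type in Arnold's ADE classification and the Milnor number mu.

Type D_4, Milnor number mu = 4.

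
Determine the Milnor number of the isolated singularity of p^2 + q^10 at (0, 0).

9

The Hessian of f at 0 is [[2, 0], [0, 0]] with rank 1, so corank 1. A Groebner basis of the Jacobian ideal J(f) in C{p,q} is {q^9, p}; counting standard monomials gives mu = 9. Corank 1: A-series; mu = 9 gives A_9.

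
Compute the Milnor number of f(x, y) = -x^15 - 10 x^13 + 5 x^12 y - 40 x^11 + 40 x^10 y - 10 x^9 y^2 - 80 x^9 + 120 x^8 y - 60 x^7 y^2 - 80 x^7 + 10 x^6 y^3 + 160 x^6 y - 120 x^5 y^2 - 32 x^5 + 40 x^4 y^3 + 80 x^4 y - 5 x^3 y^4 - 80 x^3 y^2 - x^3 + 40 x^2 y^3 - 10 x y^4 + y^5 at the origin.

8

The Hessian of f at 0 has rank 0. Corank 2; j^3 = -x^3 is a perfect cube, so E-series; the 5-jet and mu = 8 give E_8.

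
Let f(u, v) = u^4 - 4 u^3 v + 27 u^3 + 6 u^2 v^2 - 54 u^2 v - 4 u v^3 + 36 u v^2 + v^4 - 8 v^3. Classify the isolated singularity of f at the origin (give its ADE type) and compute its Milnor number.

Type E6, Milnor number mu = 6.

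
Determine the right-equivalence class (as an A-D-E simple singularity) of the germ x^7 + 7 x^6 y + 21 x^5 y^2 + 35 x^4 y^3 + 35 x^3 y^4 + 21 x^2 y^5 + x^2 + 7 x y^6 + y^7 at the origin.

A_{6}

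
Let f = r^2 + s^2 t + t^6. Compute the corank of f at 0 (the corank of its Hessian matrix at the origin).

2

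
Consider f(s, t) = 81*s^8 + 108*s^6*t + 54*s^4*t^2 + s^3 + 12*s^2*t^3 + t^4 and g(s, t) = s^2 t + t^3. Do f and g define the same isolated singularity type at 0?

No.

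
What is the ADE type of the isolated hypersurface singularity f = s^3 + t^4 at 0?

E_{6}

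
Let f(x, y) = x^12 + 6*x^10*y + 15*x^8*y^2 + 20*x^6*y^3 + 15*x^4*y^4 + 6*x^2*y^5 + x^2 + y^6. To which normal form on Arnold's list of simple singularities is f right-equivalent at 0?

The Hessian of f at 0 has rank 1. Corank 1: A-series; mu = 5 gives A_5.

A_{5}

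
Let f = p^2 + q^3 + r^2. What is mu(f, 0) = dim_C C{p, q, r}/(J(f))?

2

The Hessian of f at 0 has rank 2. Corank 1: A-series; mu = 2 gives A_2.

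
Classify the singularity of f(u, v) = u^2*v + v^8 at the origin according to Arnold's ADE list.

D_{9}

The Hessian of f at 0 is [[0, 0], [0, 0]] with rank 0, so corank 2. A Groebner basis of the Jacobian ideal J(f) in C{u,v} is {u^2/8 + v^7, u^3, u*v}; counting standard monomials gives mu = 9. Corank 2; j^3 = u^2*v has shape L^2 M (L != M), so D-series; mu = 9 gives D_9.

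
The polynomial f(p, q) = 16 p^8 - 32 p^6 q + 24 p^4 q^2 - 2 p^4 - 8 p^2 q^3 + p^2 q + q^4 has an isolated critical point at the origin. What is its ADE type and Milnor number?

The Hessian of f at 0 is [[0, 0], [0, 0]] with rank 0, so corank 2. A Groebner basis of the Jacobian ideal J(f) in C{p,q} is {p^3, p^2/4 + q^3, p*q}; counting standard monomials gives mu = 5. Corank 2; j^3 = p^2*q has shape L^2 M (L != M), so D-series; mu = 5 gives D_5.

Type D5, Milnor number mu = 5.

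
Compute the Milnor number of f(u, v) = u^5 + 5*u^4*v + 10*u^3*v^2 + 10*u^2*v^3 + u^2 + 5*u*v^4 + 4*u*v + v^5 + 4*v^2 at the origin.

The Hessian of f at 0 is [[2, 4], [4, 8]] with rank 1, so corank 1. A Groebner basis of the Jacobian ideal J(f) in C{u,v} is {v^4, u + 2*v}; counting standard monomials gives mu = 4. Corank 1: A-series; mu = 4 gives A_4.

4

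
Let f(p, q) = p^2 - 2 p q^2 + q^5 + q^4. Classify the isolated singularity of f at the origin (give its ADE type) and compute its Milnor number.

The Hessian of f at 0 has rank 1. Corank 1: A-series; mu = 4 gives A_4.

Type A_{4}, Milnor number mu = 4.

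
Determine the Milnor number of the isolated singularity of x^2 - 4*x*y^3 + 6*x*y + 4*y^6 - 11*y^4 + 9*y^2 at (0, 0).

3

The Hessian of f at 0 has rank 1. Corank 1: A-series; mu = 3 gives A_3.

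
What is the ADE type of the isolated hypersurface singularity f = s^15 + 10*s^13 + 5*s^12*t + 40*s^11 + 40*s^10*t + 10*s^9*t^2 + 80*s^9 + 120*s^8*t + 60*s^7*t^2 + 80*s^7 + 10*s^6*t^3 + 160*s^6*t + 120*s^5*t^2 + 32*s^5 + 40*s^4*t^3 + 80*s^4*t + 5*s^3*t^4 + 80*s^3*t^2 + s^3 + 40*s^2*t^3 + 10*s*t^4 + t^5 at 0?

E_{8}

The Hessian of f at 0 is [[0, 0], [0, 0]] with rank 0, so corank 2. A Groebner basis of the Jacobian ideal J(f) in C{s,t} is {t^5, s*t^3 + t^4/8, s^2}; counting standard monomials gives mu = 8. Corank 2; j^3 = s^3 is a perfect cube, so E-series; the 5-jet and mu = 8 give E_8.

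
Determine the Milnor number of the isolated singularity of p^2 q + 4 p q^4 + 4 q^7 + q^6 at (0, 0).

The Hessian of f at 0 has rank 0. Corank 2; j^3 = p^2*q has shape L^2 M (L != M), so D-series; mu = 7 gives D_7.

7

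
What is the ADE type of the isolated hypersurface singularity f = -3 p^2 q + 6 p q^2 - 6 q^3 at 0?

The Hessian of f at 0 has rank 0. Corank 2; j^3 = -3*q*(p^2 - 2*p*q + 2*q^2) splits into three distinct lines over C (the quadratic factor has nonzero discriminant), so D_4.

D4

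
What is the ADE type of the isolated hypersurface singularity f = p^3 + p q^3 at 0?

The Hessian of f at 0 has rank 0. Corank 2; j^3 = p^3 is a perfect cube, so E-series; the 4-jet and mu = 7 give E_7.

E7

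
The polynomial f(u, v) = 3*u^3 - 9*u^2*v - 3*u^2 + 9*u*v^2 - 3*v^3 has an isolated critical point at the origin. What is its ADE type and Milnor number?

The Hessian of f at 0 has rank 1. Corank 1: A-series; mu = 2 gives A_2.

Type A_2, Milnor number mu = 2.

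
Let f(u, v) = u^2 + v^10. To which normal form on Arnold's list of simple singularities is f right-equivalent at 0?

A_9

The Hessian of f at 0 has rank 1. Corank 1: A-series; mu = 9 gives A_9.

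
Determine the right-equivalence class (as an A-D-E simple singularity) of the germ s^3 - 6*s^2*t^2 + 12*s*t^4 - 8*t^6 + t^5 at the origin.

E8

The Hessian of f at 0 has rank 0. Corank 2; j^3 = s^3 is a perfect cube, so E-series; the 5-jet and mu = 8 give E_8.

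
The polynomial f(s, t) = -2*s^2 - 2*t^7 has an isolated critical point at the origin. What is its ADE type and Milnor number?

Type A_{6}, Milnor number mu = 6.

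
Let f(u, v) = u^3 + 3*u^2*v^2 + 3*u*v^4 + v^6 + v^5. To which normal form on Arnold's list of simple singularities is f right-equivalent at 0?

E_8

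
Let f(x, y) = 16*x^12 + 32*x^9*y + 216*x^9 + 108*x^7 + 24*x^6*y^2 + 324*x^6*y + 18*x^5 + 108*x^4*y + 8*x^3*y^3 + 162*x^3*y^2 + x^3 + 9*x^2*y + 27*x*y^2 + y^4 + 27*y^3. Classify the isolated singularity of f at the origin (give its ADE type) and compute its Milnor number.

The Hessian of f at 0 is [[0, 0], [0, 0]] with rank 0, so corank 2. A Groebner basis of the Jacobian ideal J(f) in C{x,y} is {y^3, x^2 + 6*x*y + 9*y^2}; counting standard monomials gives mu = 6. Corank 2; j^3 = (x + 3*y)^3 is a perfect cube, so E-series; the 4-jet and mu = 6 give E_6.

Type E_6, Milnor number mu = 6.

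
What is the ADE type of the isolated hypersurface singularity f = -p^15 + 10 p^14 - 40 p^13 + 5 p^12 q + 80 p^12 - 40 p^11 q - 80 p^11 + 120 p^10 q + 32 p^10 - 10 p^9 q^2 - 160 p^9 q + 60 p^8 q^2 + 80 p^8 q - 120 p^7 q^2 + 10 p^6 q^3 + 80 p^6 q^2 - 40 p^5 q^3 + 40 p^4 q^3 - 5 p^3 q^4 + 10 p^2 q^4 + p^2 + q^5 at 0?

A_4

The Hessian of f at 0 has rank 1. Corank 1: A-series; mu = 4 gives A_4.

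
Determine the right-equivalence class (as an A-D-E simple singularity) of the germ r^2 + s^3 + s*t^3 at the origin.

E_7

The Hessian of f at 0 is [[0, 0, 0], [0, 0, 0], [0, 0, 2]] with rank 1, so corank 2. A Groebner basis of the Jacobian ideal J(f) in C{s,t,r} is {s^3, s*t^2, 3*s^2 + t^3, r}; counting standard monomials gives mu = 7. Corank 2; j^3 = s^3 is a perfect cube, so E-series; the 4-jet and mu = 7 give E_7.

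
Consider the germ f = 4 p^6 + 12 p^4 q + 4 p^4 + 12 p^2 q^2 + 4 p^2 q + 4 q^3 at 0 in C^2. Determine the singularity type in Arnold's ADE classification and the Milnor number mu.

The Hessian of f at 0 has rank 0. Corank 2; j^3 = 4*q*(p^2 + q^2) splits into three distinct lines over C (the quadratic factor has nonzero discriminant), so D_4.

Type D_4, Milnor number mu = 4.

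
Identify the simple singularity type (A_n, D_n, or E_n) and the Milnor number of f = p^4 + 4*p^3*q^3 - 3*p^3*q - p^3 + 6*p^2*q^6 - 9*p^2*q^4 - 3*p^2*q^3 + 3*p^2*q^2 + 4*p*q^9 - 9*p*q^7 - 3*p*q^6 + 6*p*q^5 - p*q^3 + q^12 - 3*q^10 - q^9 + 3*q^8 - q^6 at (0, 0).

Type E_{7}, Milnor number mu = 7.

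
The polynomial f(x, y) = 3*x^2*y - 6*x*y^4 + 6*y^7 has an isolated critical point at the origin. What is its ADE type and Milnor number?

Type D_{8}, Milnor number mu = 8.

The Hessian of f at 0 has rank 0. Corank 2; j^3 = 3*x^2*y has shape L^2 M (L != M), so D-series; mu = 8 gives D_8.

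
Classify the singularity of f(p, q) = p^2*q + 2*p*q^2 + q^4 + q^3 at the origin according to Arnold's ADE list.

The Hessian of f at 0 is [[0, 0], [0, 0]] with rank 0, so corank 2. A Groebner basis of the Jacobian ideal J(f) in C{p,q} is {p^3 - p^2/4 + q^2/4, p^2/4 + q^3 - q^2/4, p*q + q^2}; counting standard monomials gives mu = 5. Corank 2; j^3 = q*(p + q)^2 has shape L^2 M (L != M), so D-series; mu = 5 gives D_5.

D_5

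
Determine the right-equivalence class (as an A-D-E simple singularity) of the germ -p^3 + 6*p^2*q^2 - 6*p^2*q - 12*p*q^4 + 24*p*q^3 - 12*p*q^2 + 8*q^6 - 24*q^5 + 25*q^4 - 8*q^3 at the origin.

The Hessian of f at 0 is [[0, 0], [0, 0]] with rank 0, so corank 2. A Groebner basis of the Jacobian ideal J(f) in C{p,q} is {p^3 - 3*p^2 - 12*p*q - 12*q^2, p^2*q + p^2 + 4*p*q + 4*q^2, -p^2/4 + p*q^2 - p*q - q^2, q^3}; counting standard monomials gives mu = 6. Corank 2; j^3 = -(p + 2*q)^3 is a perfect cube, so E-series; the 4-jet and mu = 6 give E_6.

E_6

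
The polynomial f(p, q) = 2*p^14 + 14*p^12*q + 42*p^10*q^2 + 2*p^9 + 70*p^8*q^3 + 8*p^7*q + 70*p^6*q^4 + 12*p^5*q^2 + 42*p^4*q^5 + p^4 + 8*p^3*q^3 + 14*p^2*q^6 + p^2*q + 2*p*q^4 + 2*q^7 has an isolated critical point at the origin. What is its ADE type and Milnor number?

Type D8, Milnor number mu = 8.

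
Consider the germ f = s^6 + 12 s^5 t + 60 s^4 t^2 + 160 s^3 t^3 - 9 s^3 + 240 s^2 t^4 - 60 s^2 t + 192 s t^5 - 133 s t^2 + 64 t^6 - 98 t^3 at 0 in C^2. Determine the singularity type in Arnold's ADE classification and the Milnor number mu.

The Hessian of f at 0 has rank 0. Corank 2; j^3 = -(s + 2*t)*(3*s + 7*t)^2 has shape L^2 M (L != M), so D-series; mu = 7 gives D_7.

Type D_7, Milnor number mu = 7.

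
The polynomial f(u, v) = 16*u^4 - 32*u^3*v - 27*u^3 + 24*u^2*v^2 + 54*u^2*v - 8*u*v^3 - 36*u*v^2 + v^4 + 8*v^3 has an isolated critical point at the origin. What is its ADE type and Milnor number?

Type E_{6}, Milnor number mu = 6.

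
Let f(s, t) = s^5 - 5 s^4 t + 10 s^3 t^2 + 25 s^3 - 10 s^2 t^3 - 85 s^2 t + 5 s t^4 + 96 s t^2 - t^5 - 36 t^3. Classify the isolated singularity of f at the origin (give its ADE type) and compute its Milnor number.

The Hessian of f at 0 is [[0, 0], [0, 0]] with rank 0, so corank 2. A Groebner basis of the Jacobian ideal J(f) in C{s,t} is {-625*s*t + t^4 + 750*t^2, s*t^2 - 6*t^3/5, s^2 - 11*s*t/5 + 6*t^2/5}; counting standard monomials gives mu = 6. Corank 2; j^3 = (s - t)*(5*s - 6*t)^2 has shape L^2 M (L != M), so D-series; mu = 6 gives D_6.

Type D6, Milnor number mu = 6.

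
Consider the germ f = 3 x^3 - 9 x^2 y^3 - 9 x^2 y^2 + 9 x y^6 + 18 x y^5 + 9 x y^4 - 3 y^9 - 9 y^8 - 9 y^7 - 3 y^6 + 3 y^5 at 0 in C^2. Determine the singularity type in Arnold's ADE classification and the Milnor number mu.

Type E_{8}, Milnor number mu = 8.

The Hessian of f at 0 is [[0, 0], [0, 0]] with rank 0, so corank 2. A Groebner basis of the Jacobian ideal J(f) in C{x,y} is {-x^2/2 + x*y^3 + x*y^2, y^4, x^3, x^2*y - x^2 + 2*x*y^2}; counting standard monomials gives mu = 8. Corank 2; j^3 = 3*x^3 is a perfect cube, so E-series; the 5-jet and mu = 8 give E_8.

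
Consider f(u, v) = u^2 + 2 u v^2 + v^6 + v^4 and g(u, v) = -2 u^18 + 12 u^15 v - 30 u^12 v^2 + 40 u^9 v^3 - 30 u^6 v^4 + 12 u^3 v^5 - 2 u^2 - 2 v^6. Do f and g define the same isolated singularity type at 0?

Yes.

The Hessian of f at 0 is [[2, 0], [0, 0]] with rank 1, so corank 1. A Groebner basis of the Jacobian ideal J(f) in C{u,v} is {u^3, u^2*v, u + v^2}; counting standard monomials gives mu = 5. Corank 1: A-series; mu = 5 gives A_5. The Hessian of g at 0 is [[-4, 0], [0, 0]] with rank 1, so corank 1. A Groebner basis of the Jacobian ideal J(g) in C{u,v} is {v^5, u}; counting standard monomials gives mu = 5. Corank 1: A-series; mu = 5 gives A_5. Both have type A_5, hence right-equivalent.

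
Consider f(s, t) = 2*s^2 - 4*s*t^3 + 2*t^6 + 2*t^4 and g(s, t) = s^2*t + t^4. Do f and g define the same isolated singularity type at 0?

No.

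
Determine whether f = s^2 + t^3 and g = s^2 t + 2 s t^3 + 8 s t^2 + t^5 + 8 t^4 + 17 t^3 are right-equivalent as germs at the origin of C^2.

No.

The Hessian of f at 0 is [[2, 0], [0, 0]] with rank 1, so corank 1. A Groebner basis of the Jacobian ideal J(f) in C{s,t} is {t^2, s}; counting standard monomials gives mu = 2. Corank 1: A-series; mu = 2 gives A_2. The Hessian of g at 0 is [[0, 0], [0, 0]] with rank 0, so corank 2. A Groebner basis of the Jacobian ideal J(g) in C{s,t} is {t^3, s^2 - 13*t^2, s*t + 4*t^2}; counting standard monomials gives mu = 4. Corank 2; j^3 = t*(s^2 + 8*s*t + 17*t^2) splits into three distinct lines over C (the quadratic factor has nonzero discriminant), so D_4. f is A_2 but g is D_4, hence not right-equivalent.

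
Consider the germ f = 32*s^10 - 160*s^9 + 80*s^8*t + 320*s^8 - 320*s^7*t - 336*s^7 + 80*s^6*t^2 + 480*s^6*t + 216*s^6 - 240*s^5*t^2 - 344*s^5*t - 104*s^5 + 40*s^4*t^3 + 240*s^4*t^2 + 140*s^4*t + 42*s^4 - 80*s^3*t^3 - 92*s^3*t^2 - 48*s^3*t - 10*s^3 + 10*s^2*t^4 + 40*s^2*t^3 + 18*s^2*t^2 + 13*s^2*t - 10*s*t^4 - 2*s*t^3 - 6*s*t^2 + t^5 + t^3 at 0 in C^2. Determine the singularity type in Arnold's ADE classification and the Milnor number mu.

Type D4, Milnor number mu = 4.

The Hessian of f at 0 has rank 0. Corank 2; j^3 = -(2*s - t)*(5*s^2 - 4*s*t + t^2) splits into three distinct lines over C (the quadratic factor has nonzero discriminant), so D_4.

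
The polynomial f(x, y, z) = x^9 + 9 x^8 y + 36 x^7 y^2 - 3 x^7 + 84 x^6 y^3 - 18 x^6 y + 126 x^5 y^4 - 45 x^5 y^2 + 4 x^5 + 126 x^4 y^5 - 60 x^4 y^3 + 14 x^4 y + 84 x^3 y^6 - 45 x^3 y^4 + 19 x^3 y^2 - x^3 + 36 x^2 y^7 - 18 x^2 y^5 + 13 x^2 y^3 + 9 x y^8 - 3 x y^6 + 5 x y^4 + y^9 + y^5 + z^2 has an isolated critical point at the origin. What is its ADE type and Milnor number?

The Hessian of f at 0 has rank 1. Corank 2; j^3 = -x^3 is a perfect cube, so E-series; the 5-jet and mu = 8 give E_8.

Type E_8, Milnor number mu = 8.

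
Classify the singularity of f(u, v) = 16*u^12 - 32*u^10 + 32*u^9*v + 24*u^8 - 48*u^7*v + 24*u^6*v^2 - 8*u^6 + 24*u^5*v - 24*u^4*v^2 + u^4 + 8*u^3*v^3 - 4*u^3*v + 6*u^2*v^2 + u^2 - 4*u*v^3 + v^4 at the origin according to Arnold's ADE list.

The Hessian of f at 0 is [[2, 0], [0, 0]] with rank 1, so corank 1. A Groebner basis of the Jacobian ideal J(f) in C{u,v} is {v^3, u}; counting standard monomials gives mu = 3. Corank 1: A-series; mu = 3 gives A_3.

A3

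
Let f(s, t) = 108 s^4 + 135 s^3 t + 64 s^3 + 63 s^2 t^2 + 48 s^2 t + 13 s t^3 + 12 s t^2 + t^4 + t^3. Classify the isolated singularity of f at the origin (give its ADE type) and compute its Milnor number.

The Hessian of f at 0 is [[0, 0], [0, 0]] with rank 0, so corank 2. A Groebner basis of the Jacobian ideal J(f) in C{s,t} is {65536*s^2/3 + 32768*s*t/3 + t^4 + 64*t^3/9 + 4096*t^2/3, s^3 + 112*s^2/3 + 56*s*t/3 + t^3/36 + 7*t^2/3, s^2*t - 832*s^2/9 - 416*s*t/9 - 5*t^3/54 - 52*t^2/9, 512*s^2/3 + s*t^2 + 256*s*t/3 + 11*t^3/36 + 32*t^2/3}; counting standard monomials gives mu = 7. Corank 2; j^3 = (4*s + t)^3 is a perfect cube, so E-series; the 4-jet and mu = 7 give E_7.

Type E7, Milnor number mu = 7.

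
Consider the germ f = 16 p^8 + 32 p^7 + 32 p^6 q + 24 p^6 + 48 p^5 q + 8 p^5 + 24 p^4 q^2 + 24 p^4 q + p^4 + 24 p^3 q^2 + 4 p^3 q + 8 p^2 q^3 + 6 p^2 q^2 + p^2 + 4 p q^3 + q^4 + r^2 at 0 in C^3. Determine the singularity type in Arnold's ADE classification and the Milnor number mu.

Type A_3, Milnor number mu = 3.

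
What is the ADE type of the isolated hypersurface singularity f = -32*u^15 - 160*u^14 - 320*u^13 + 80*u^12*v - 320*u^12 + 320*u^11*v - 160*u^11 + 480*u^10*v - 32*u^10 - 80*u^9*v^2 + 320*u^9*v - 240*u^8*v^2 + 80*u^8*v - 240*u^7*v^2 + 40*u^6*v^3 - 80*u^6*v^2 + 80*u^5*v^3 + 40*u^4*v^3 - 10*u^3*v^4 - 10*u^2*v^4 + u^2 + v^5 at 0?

A4

The Hessian of f at 0 has rank 1. Corank 1: A-series; mu = 4 gives A_4.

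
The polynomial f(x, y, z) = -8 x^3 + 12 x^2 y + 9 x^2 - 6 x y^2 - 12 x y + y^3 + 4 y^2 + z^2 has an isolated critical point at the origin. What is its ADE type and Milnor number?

Type A_{2}, Milnor number mu = 2.

The Hessian of f at 0 has rank 2. Corank 1: A-series; mu = 2 gives A_2.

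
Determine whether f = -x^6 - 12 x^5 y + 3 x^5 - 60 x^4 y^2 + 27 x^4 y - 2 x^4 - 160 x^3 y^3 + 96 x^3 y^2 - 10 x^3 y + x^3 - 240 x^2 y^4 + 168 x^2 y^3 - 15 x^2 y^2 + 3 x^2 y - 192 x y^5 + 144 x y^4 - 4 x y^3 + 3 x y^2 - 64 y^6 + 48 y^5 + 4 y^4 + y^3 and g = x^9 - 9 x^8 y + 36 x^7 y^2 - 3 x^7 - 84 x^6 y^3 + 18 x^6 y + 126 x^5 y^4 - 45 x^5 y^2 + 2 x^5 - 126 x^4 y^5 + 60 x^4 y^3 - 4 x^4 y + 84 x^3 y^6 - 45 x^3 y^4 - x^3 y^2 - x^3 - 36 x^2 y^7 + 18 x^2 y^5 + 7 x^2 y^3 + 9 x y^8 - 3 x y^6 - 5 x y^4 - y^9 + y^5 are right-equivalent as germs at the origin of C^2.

No.

The Hessian of f at 0 has rank 0. Corank 2; j^3 = (x + y)^3 is a perfect cube, so E-series; the 4-jet and mu = 6 give E_6. The Hessian of g at 0 has rank 0. Corank 2; j^3 = -x^3 is a perfect cube, so E-series; the 5-jet and mu = 8 give E_8. f is E_6 but g is E_8, hence not right-equivalent.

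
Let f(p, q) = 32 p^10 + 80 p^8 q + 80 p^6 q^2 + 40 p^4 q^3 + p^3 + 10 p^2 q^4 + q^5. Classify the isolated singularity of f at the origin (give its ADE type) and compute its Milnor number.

Type E_8, Milnor number mu = 8.

The Hessian of f at 0 is [[0, 0], [0, 0]] with rank 0, so corank 2. A Groebner basis of the Jacobian ideal J(f) in C{p,q} is {q^4, p^2}; counting standard monomials gives mu = 8. Corank 2; j^3 = p^3 is a perfect cube, so E-series; the 5-jet and mu = 8 give E_8.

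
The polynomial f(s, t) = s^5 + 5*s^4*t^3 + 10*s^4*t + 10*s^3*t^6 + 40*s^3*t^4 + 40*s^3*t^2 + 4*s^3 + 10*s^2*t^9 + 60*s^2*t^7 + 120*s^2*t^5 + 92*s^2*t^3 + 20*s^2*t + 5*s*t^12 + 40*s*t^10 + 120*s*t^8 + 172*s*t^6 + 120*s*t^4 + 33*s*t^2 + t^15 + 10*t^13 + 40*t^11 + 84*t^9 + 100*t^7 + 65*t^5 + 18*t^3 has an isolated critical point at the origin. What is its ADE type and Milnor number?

The Hessian of f at 0 is [[0, 0], [0, 0]] with rank 0, so corank 2. A Groebner basis of the Jacobian ideal J(f) in C{s,t} is {32*s*t/27 + t^4 + 16*t^2/9, s*t^2 + 3*t^3/2, s^2 + 157*s*t/54 + 19*t^2/9}; counting standard monomials gives mu = 6. Corank 2; j^3 = (s + 2*t)*(2*s + 3*t)^2 has shape L^2 M (L != M), so D-series; mu = 6 gives D_6.

Type D_6, Milnor number mu = 6.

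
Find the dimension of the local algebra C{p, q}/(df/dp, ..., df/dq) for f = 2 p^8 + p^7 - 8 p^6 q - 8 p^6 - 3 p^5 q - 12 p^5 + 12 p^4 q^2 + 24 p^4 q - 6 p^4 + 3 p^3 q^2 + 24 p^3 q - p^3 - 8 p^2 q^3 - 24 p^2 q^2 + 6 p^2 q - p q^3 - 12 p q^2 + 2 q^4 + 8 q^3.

7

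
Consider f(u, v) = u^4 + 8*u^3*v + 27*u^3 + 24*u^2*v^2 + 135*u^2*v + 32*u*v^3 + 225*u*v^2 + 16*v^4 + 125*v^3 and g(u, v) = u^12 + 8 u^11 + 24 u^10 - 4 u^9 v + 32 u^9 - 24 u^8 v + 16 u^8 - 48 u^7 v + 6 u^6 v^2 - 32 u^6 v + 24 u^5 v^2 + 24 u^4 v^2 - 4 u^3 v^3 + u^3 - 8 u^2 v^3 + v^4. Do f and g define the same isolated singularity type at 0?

Yes.

The Hessian of f at 0 is [[0, 0], [0, 0]] with rank 0, so corank 2. A Groebner basis of the Jacobian ideal J(f) in C{u,v} is {v^4, u*v^2 + 16*v^3/9, u^2 + 10*u*v/3 + 25*v^2/9}; counting standard monomials gives mu = 6. Corank 2; j^3 = (3*u + 5*v)^3 is a perfect cube, so E-series; the 4-jet and mu = 6 give E_6. The Hessian of g at 0 is [[0, 0], [0, 0]] with rank 0, so corank 2. A Groebner basis of the Jacobian ideal J(g) in C{u,v} is {v^3, u^2}; counting standard monomials gives mu = 6. Corank 2; j^3 = u^3 is a perfect cube, so E-series; the 4-jet and mu = 6 give E_6. Both have type E_6, hence right-equivalent.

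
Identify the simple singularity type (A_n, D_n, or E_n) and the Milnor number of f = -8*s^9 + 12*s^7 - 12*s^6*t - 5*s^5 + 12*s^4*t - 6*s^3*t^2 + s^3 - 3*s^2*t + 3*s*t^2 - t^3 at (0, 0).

Type E8, Milnor number mu = 8.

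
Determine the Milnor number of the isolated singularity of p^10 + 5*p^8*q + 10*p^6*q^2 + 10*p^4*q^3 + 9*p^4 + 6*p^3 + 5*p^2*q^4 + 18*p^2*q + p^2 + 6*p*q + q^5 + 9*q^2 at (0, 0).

4

The Hessian of f at 0 has rank 1. Corank 1: A-series; mu = 4 gives A_4.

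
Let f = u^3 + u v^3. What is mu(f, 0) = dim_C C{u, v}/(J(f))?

The Hessian of f at 0 has rank 0. Corank 2; j^3 = u^3 is a perfect cube, so E-series; the 4-jet and mu = 7 give E_7.

7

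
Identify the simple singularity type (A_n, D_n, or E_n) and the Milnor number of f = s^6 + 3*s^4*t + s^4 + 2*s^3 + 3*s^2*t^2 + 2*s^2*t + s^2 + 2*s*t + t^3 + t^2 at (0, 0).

Type A_{2}, Milnor number mu = 2.

The Hessian of f at 0 is [[2, 2], [2, 2]] with rank 1, so corank 1. A Groebner basis of the Jacobian ideal J(f) in C{s,t} is {t^2, s + t}; counting standard monomials gives mu = 2. Corank 1: A-series; mu = 2 gives A_2.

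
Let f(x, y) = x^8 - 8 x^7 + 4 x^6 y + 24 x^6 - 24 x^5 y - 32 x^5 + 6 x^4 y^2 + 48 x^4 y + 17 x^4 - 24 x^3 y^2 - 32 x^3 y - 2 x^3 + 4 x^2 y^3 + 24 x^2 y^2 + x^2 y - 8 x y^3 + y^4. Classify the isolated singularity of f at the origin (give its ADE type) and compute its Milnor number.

Type D5, Milnor number mu = 5.

The Hessian of f at 0 is [[0, 0], [0, 0]] with rank 0, so corank 2. A Groebner basis of the Jacobian ideal J(f) in C{x,y} is {x*y^2, x*y/8 + y^3, x^2 - x*y/2}; counting standard monomials gives mu = 5. Corank 2; j^3 = -x^2*(2*x - y) has shape L^2 M (L != M), so D-series; mu = 5 gives D_5.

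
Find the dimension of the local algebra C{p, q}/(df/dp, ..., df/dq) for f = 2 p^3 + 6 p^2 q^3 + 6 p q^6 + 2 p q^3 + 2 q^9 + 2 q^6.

7

The Hessian of f at 0 has rank 0. Corank 2; j^3 = 2*p^3 is a perfect cube, so E-series; the 4-jet and mu = 7 give E_7.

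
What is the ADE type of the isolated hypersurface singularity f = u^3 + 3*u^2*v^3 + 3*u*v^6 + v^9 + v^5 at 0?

E_{8}

The Hessian of f at 0 has rank 0. Corank 2; j^3 = u^3 is a perfect cube, so E-series; the 5-jet and mu = 8 give E_8.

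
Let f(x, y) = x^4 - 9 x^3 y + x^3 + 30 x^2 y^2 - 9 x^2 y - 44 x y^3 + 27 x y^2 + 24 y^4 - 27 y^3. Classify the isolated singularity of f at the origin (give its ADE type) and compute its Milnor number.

Type E_{7}, Milnor number mu = 7.

The Hessian of f at 0 has rank 0. Corank 2; j^3 = (x - 3*y)^3 is a perfect cube, so E-series; the 4-jet and mu = 7 give E_7.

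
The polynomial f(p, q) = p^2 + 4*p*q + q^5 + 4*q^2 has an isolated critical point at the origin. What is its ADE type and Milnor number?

Type A_4, Milnor number mu = 4.

The Hessian of f at 0 has rank 1. Corank 1: A-series; mu = 4 gives A_4.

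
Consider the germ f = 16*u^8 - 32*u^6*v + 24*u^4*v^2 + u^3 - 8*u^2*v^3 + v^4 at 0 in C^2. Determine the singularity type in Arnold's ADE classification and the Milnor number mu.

Type E6, Milnor number mu = 6.

The Hessian of f at 0 has rank 0. Corank 2; j^3 = u^3 is a perfect cube, so E-series; the 4-jet and mu = 6 give E_6.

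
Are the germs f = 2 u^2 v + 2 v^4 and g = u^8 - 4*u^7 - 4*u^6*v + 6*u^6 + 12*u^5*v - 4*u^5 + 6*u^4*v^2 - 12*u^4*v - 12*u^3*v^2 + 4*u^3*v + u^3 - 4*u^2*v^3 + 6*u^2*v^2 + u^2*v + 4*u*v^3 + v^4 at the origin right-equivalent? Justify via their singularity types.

The Hessian of f at 0 has rank 0. Corank 2; j^3 = 2*u^2*v has shape L^2 M (L != M), so D-series; mu = 5 gives D_5. The Hessian of g at 0 has rank 0. Corank 2; j^3 = u^2*(u + v) has shape L^2 M (L != M), so D-series; mu = 5 gives D_5. Both have type D_5, hence right-equivalent.

Yes.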